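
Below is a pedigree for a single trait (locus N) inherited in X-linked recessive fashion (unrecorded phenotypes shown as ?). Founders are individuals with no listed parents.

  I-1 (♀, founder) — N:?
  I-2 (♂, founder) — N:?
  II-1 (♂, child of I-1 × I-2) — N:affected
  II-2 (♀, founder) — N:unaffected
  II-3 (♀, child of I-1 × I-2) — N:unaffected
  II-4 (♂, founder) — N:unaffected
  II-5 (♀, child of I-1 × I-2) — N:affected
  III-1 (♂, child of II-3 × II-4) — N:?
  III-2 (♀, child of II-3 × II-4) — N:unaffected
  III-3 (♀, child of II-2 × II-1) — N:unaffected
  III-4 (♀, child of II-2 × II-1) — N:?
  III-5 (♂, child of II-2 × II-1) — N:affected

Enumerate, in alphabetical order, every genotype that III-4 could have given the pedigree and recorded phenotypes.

N/I-1 ? ·: X^NX^n
N/I-2 ? ·: X^nY
N/II-1 aff I-1×I-2: X^nY
N/II-2 un ·: X^NX^n
N/II-3 un I-1×I-2: X^NX^n
N/II-4 un ·: X^NY
N/II-5 aff I-1×I-2: X^nX^n
N/III-1 ? II-3×II-4: X^NY|X^nY
N/III-2 un II-3×II-4: X^NX^N|X^NX^n
N/III-3 un II-2×II-1: X^NX^n
N/III-4 ? II-2×II-1: X^NX^n|X^nX^n
N/III-5 aff II-2×II-1: X^nY
⇒ N over [I-1,I-2,II-1,II-2,II-3,II-4,II-5,III-1,III-2,III-3,III-4,III-5]: 8 consistent

III-4 ∈ {X^NX^n, X^nX^n}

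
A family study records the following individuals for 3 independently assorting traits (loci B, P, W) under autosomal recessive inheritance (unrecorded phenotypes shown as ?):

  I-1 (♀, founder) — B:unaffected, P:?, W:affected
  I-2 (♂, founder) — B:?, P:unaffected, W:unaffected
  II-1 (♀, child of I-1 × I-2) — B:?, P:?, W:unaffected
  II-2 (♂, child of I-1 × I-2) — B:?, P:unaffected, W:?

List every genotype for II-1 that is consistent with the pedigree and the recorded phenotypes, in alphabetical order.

II-1 ∈ {BB PP Ww, BB Pp Ww, BB pp Ww, Bb PP Ww, Bb Pp Ww, Bb pp Ww, bb PP Ww, bb Pp Ww, bb pp Ww}

B/I-1 un ·: BB|Bb
B/I-2 ? ·: BB|Bb|bb
B/II-1 ? I-1×I-2: BB|Bb|bb
B/II-2 ? I-1×I-2: BB|Bb|bb
⇒ B over [I-1,I-2,II-1,II-2]: 23 consistent
P/I-1 ? ·: PP|Pp|pp
P/I-2 un ·: PP|Pp
P/II-1 ? I-1×I-2: PP|Pp|pp
P/II-2 un I-1×I-2: PP|Pp
⇒ P over [I-1,I-2,II-1,II-2]: 18 consistent
W/I-1 aff ·: ww
W/I-2 un ·: WW|Ww
W/II-1 un I-1×I-2: Ww
W/II-2 ? I-1×I-2: Ww|ww
⇒ W over [I-1,I-2,II-1,II-2]: 3 consistent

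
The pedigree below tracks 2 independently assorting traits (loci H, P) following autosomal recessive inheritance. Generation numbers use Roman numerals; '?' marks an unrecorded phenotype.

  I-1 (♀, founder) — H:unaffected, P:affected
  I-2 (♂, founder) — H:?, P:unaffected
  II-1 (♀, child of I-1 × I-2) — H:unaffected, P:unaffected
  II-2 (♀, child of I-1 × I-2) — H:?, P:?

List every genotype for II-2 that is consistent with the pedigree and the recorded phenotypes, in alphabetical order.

H/I-1 un ·: HH|Hh
H/I-2 ? ·: HH|Hh|hh
H/II-1 un I-1×I-2: HH|Hh
H/II-2 ? I-1×I-2: HH|Hh|hh
⇒ H over [I-1,I-2,II-1,II-2]: 18 consistent
P/I-1 aff ·: pp
P/I-2 un ·: PP|Pp
P/II-1 un I-1×I-2: Pp
P/II-2 ? I-1×I-2: Pp|pp
⇒ P over [I-1,I-2,II-1,II-2]: 3 consistent

II-2 ∈ {HH Pp, HH pp, Hh Pp, Hh pp, hh Pp, hh pp}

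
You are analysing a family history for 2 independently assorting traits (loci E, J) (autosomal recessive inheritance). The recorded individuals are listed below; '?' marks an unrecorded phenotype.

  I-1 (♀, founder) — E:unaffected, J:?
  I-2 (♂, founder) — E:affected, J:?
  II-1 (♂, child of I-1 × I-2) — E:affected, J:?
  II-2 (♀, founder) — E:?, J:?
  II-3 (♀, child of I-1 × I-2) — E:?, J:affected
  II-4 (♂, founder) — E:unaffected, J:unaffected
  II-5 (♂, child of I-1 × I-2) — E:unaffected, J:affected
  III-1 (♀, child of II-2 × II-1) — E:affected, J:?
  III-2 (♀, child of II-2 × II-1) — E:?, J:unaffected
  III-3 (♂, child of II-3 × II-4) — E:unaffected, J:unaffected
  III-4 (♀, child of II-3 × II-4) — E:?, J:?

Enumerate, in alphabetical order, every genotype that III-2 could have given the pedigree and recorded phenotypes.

III-2 ∈ {Ee JJ, Ee Jj, ee JJ, ee Jj}

E/I-1 un ·: Ee
E/I-2 aff ·: ee
E/II-1 aff I-1×I-2: ee
E/II-2 ? ·: Ee|ee
E/II-3 ? I-1×I-2: Ee|ee
E/II-4 un ·: EE|Ee
E/II-5 un I-1×I-2: Ee
E/III-1 aff II-2×II-1: ee
E/III-2 ? II-2×II-1: Ee|ee
E/III-3 un II-3×II-4: EE|Ee
E/III-4 ? II-3×II-4: EE|Ee|ee
⇒ E over [I-1,I-2,II-1,II-2,II-3,II-4,II-5,III-1,III-2,III-3,III-4]: 39 consistent
J/I-1 ? ·: Jj|jj
J/I-2 ? ·: Jj|jj
J/II-1 ? I-1×I-2: JJ|Jj|jj
J/II-2 ? ·: JJ|Jj|jj
J/II-3 aff I-1×I-2: jj
J/II-4 un ·: JJ|Jj
J/II-5 aff I-1×I-2: jj
J/III-1 ? II-2×II-1: JJ|Jj|jj
J/III-2 un II-2×II-1: JJ|Jj
J/III-3 un II-3×II-4: Jj
J/III-4 ? II-3×II-4: Jj|jj
⇒ J over [I-1,I-2,II-1,II-2,II-3,II-4,II-5,III-1,III-2,III-3,III-4]: 162 consistent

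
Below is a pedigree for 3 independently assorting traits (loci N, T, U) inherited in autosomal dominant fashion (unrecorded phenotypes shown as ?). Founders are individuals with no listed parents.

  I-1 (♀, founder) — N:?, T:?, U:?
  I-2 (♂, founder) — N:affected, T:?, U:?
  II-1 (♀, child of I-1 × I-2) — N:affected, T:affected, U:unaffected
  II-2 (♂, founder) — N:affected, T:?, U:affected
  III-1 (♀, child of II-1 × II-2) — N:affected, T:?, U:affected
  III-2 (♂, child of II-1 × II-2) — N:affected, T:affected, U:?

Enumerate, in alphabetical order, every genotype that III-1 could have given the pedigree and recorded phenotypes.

III-1 ∈ {NN TT Uu, NN Tt Uu, NN tt Uu, Nn TT Uu, Nn Tt Uu, Nn tt Uu}

N/I-1 ? ·: nn|Nn|NN
N/I-2 aff ·: Nn|NN
N/II-1 aff I-1×I-2: Nn|NN
N/II-2 aff ·: Nn|NN
N/III-1 aff II-1×II-2: Nn|NN
N/III-2 aff II-1×II-2: Nn|NN
⇒ N over [I-1,I-2,II-1,II-2,III-1,III-2]: 60 consistent
T/I-1 ? ·: tt|Tt|TT
T/I-2 ? ·: tt|Tt|TT
T/II-1 aff I-1×I-2: Tt|TT
T/II-2 ? ·: tt|Tt|TT
T/III-1 ? II-1×II-2: tt|Tt|TT
T/III-2 aff II-1×II-2: Tt|TT
⇒ T over [I-1,I-2,II-1,II-2,III-1,III-2]: 108 consistent
U/I-1 ? ·: uu|Uu
U/I-2 ? ·: uu|Uu
U/II-1 un I-1×I-2: uu
U/II-2 aff ·: Uu|UU
U/III-1 aff II-1×II-2: Uu
U/III-2 ? II-1×II-2: uu|Uu
⇒ U over [I-1,I-2,II-1,II-2,III-1,III-2]: 12 consistent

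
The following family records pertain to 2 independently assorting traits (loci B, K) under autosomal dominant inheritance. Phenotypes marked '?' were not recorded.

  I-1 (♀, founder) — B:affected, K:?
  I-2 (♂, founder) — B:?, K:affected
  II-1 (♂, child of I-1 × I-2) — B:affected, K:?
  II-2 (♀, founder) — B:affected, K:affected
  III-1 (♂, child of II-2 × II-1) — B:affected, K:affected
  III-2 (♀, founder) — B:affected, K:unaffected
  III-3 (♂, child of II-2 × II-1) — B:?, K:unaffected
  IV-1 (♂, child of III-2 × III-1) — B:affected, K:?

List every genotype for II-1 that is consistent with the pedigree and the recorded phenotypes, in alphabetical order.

II-1 ∈ {BB Kk, BB kk, Bb Kk, Bb kk}

B/I-1 aff ·: Bb|BB
B/I-2 ? ·: bb|Bb|BB
B/II-1 aff I-1×I-2: Bb|BB
B/II-2 aff ·: Bb|BB
B/III-1 aff II-2×II-1: Bb|BB
B/III-2 aff ·: Bb|BB
B/III-3 ? II-2×II-1: bb|Bb|BB
B/IV-1 aff III-2×III-1: Bb|BB
⇒ B over [I-1,I-2,II-1,II-2,III-1,III-2,III-3,IV-1]: 243 consistent
K/I-1 ? ·: kk|Kk|KK
K/I-2 aff ·: Kk|KK
K/II-1 ? I-1×I-2: kk|Kk
K/II-2 aff ·: Kk
K/III-1 aff II-2×II-1: Kk|KK
K/III-2 un ·: kk
K/III-3 un II-2×II-1: kk
K/IV-1 ? III-2×III-1: kk|Kk
⇒ K over [I-1,I-2,II-1,II-2,III-1,III-2,III-3,IV-1]: 19 consistent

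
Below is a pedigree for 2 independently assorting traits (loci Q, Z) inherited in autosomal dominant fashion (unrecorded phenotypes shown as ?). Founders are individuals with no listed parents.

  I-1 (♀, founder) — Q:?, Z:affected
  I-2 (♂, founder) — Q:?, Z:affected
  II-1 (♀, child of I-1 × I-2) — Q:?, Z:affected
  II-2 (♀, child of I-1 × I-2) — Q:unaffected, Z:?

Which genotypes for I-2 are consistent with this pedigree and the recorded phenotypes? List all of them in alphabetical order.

I-2 ∈ {Qq ZZ, Qq Zz, qq ZZ, qq Zz}

Q/I-1 ? ·: qq|Qq
Q/I-2 ? ·: qq|Qq
Q/II-1 ? I-1×I-2: qq|Qq|QQ
Q/II-2 un I-1×I-2: qq
⇒ Q over [I-1,I-2,II-1,II-2]: 8 consistent
Z/I-1 aff ·: Zz|ZZ
Z/I-2 aff ·: Zz|ZZ
Z/II-1 aff I-1×I-2: Zz|ZZ
Z/II-2 ? I-1×I-2: zz|Zz|ZZ
⇒ Z over [I-1,I-2,II-1,II-2]: 15 consistent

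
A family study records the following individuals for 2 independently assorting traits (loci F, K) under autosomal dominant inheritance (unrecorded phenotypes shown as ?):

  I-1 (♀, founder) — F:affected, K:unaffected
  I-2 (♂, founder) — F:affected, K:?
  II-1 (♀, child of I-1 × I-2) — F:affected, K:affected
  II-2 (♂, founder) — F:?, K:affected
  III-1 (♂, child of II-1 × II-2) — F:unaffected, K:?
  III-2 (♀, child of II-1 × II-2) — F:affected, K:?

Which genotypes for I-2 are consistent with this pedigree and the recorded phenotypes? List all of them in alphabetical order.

F/I-1 aff ·: Ff|FF
F/I-2 aff ·: Ff|FF
F/II-1 aff I-1×I-2: Ff
F/II-2 ? ·: ff|Ff
F/III-1 un II-1×II-2: ff
F/III-2 aff II-1×II-2: Ff|FF
⇒ F over [I-1,I-2,II-1,II-2,III-1,III-2]: 9 consistent
K/I-1 un ·: kk
K/I-2 ? ·: Kk|KK
K/II-1 aff I-1×I-2: Kk
K/II-2 aff ·: Kk|KK
K/III-1 ? II-1×II-2: kk|Kk|KK
K/III-2 ? II-1×II-2: kk|Kk|KK
⇒ K over [I-1,I-2,II-1,II-2,III-1,III-2]: 26 consistent

I-2 ∈ {FF KK, FF Kk, Ff KK, Ff Kk}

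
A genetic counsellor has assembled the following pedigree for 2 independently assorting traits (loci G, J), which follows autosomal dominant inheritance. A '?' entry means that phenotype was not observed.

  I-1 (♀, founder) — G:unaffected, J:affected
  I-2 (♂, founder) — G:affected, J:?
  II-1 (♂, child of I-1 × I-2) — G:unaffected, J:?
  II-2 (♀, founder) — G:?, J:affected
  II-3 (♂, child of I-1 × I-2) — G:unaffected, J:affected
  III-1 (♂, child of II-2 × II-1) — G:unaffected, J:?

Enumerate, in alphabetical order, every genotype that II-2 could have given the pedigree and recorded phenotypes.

II-2 ∈ {Gg JJ, Gg Jj, gg JJ, gg Jj}

G/I-1 un ·: gg
G/I-2 aff ·: Gg
G/II-1 un I-1×I-2: gg
G/II-2 ? ·: gg|Gg
G/II-3 un I-1×I-2: gg
G/III-1 un II-2×II-1: gg
⇒ G over [I-1,I-2,II-1,II-2,II-3,III-1]: 2 consistent
J/I-1 aff ·: Jj|JJ
J/I-2 ? ·: jj|Jj|JJ
J/II-1 ? I-1×I-2: jj|Jj|JJ
J/II-2 aff ·: Jj|JJ
J/II-3 aff I-1×I-2: Jj|JJ
J/III-1 ? II-2×II-1: jj|Jj|JJ
⇒ J over [I-1,I-2,II-1,II-2,II-3,III-1]: 70 consistent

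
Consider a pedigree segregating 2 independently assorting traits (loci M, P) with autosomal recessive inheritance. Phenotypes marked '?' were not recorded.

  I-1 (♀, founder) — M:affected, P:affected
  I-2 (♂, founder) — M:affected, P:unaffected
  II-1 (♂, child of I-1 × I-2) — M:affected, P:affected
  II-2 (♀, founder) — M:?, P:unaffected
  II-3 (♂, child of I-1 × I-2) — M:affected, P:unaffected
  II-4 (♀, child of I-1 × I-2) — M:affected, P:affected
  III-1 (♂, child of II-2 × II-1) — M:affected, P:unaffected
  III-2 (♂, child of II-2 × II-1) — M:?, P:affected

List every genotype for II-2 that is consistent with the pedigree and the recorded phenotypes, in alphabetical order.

II-2 ∈ {Mm Pp, mm Pp}

M/I-1 aff ·: mm
M/I-2 aff ·: mm
M/II-1 aff I-1×I-2: mm
M/II-2 ? ·: Mm|mm
M/II-3 aff I-1×I-2: mm
M/II-4 aff I-1×I-2: mm
M/III-1 aff II-2×II-1: mm
M/III-2 ? II-2×II-1: Mm|mm
⇒ M over [I-1,I-2,II-1,II-2,II-3,II-4,III-1,III-2]: 3 consistent
P/I-1 aff ·: pp
P/I-2 un ·: Pp
P/II-1 aff I-1×I-2: pp
P/II-2 un ·: Pp
P/II-3 un I-1×I-2: Pp
P/II-4 aff I-1×I-2: pp
P/III-1 un II-2×II-1: Pp
P/III-2 aff II-2×II-1: pp
⇒ P over [I-1,I-2,II-1,II-2,II-3,II-4,III-1,III-2]: 1 consistent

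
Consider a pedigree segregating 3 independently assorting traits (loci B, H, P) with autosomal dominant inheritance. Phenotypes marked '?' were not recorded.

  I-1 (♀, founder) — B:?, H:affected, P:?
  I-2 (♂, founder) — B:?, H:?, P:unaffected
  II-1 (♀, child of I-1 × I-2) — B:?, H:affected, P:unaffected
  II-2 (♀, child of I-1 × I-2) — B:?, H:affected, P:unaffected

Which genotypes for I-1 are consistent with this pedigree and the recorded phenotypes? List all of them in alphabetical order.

B/I-1 ? ·: bb|Bb|BB
B/I-2 ? ·: bb|Bb|BB
B/II-1 ? I-1×I-2: bb|Bb|BB
B/II-2 ? I-1×I-2: bb|Bb|BB
⇒ B over [I-1,I-2,II-1,II-2]: 29 consistent
H/I-1 aff ·: Hh|HH
H/I-2 ? ·: hh|Hh|HH
H/II-1 aff I-1×I-2: Hh|HH
H/II-2 aff I-1×I-2: Hh|HH
⇒ H over [I-1,I-2,II-1,II-2]: 15 consistent
P/I-1 ? ·: pp|Pp
P/I-2 un ·: pp
P/II-1 un I-1×I-2: pp
P/II-2 un I-1×I-2: pp
⇒ P over [I-1,I-2,II-1,II-2]: 2 consistent

I-1 ∈ {BB HH Pp, BB HH pp, BB Hh Pp, BB Hh pp, Bb HH Pp, Bb HH pp, Bb Hh Pp, Bb Hh pp, bb HH Pp, bb HH pp, bb Hh Pp, bb Hh pp}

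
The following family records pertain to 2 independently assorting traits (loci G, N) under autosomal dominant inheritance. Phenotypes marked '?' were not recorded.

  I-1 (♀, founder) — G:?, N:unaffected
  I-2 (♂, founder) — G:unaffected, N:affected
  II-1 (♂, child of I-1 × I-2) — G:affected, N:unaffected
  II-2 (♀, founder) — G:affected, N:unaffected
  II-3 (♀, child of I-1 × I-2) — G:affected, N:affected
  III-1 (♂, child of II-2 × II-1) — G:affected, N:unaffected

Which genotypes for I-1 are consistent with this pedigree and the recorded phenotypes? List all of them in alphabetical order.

G/I-1 ? ·: Gg|GG
G/I-2 un ·: gg
G/II-1 aff I-1×I-2: Gg
G/II-2 aff ·: Gg|GG
G/II-3 aff I-1×I-2: Gg
G/III-1 aff II-2×II-1: Gg|GG
⇒ G over [I-1,I-2,II-1,II-2,II-3,III-1]: 8 consistent
N/I-1 un ·: nn
N/I-2 aff ·: Nn
N/II-1 un I-1×I-2: nn
N/II-2 un ·: nn
N/II-3 aff I-1×I-2: Nn
N/III-1 un II-2×II-1: nn
⇒ N over [I-1,I-2,II-1,II-2,II-3,III-1]: 1 consistent

I-1 ∈ {GG nn, Gg nn}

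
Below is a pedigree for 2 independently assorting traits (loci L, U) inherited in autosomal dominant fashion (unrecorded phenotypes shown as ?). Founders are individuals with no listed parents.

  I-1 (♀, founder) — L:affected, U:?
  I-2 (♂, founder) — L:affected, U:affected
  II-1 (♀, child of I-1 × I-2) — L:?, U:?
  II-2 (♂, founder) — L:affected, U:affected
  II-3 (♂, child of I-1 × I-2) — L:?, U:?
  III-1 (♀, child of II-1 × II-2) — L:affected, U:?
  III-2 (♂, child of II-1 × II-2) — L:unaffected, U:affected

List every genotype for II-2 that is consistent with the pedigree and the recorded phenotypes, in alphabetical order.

II-2 ∈ {Ll UU, Ll Uu}

L/I-1 aff ·: Ll|LL
L/I-2 aff ·: Ll|LL
L/II-1 ? I-1×I-2: ll|Ll
L/II-2 aff ·: Ll
L/II-3 ? I-1×I-2: ll|Ll|LL
L/III-1 aff II-1×II-2: Ll|LL
L/III-2 un II-1×II-2: ll
⇒ L over [I-1,I-2,II-1,II-2,II-3,III-1,III-2]: 17 consistent
U/I-1 ? ·: uu|Uu|UU
U/I-2 aff ·: Uu|UU
U/II-1 ? I-1×I-2: uu|Uu|UU
U/II-2 aff ·: Uu|UU
U/II-3 ? I-1×I-2: uu|Uu|UU
U/III-1 ? II-1×II-2: uu|Uu|UU
U/III-2 aff II-1×II-2: Uu|UU
⇒ U over [I-1,I-2,II-1,II-2,II-3,III-1,III-2]: 155 consistent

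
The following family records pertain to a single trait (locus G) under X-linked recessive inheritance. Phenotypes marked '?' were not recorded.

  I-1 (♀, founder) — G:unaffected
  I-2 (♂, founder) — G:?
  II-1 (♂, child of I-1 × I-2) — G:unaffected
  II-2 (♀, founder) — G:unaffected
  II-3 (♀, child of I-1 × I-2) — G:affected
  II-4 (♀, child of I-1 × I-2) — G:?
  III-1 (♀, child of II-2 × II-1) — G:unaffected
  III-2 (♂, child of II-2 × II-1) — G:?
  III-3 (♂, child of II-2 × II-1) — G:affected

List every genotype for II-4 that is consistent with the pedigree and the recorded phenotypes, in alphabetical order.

II-4 ∈ {X^GX^g, X^gX^g}

G/I-1 un ·: X^GX^g
G/I-2 ? ·: X^gY
G/II-1 un I-1×I-2: X^GY
G/II-2 un ·: X^GX^g
G/II-3 aff I-1×I-2: X^gX^g
G/II-4 ? I-1×I-2: X^GX^g|X^gX^g
G/III-1 un II-2×II-1: X^GX^G|X^GX^g
G/III-2 ? II-2×II-1: X^GY|X^gY
G/III-3 aff II-2×II-1: X^gY
⇒ G over [I-1,I-2,II-1,II-2,II-3,II-4,III-1,III-2,III-3]: 8 consistent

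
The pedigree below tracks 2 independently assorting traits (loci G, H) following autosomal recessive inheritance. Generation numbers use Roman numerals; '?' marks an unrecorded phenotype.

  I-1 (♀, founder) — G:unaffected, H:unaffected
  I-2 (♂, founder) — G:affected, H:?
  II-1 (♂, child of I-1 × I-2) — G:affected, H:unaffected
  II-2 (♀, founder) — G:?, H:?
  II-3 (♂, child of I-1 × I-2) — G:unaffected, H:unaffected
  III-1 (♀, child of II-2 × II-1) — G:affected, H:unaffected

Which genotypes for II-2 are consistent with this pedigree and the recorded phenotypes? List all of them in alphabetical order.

II-2 ∈ {Gg HH, Gg Hh, Gg hh, gg HH, gg Hh, gg hh}

G/I-1 un ·: Gg
G/I-2 aff ·: gg
G/II-1 aff I-1×I-2: gg
G/II-2 ? ·: Gg|gg
G/II-3 un I-1×I-2: Gg
G/III-1 aff II-2×II-1: gg
⇒ G over [I-1,I-2,II-1,II-2,II-3,III-1]: 2 consistent
H/I-1 un ·: HH|Hh
H/I-2 ? ·: HH|Hh|hh
H/II-1 un I-1×I-2: HH|Hh
H/II-2 ? ·: HH|Hh|hh
H/II-3 un I-1×I-2: HH|Hh
H/III-1 un II-2×II-1: HH|Hh
⇒ H over [I-1,I-2,II-1,II-2,II-3,III-1]: 68 consistent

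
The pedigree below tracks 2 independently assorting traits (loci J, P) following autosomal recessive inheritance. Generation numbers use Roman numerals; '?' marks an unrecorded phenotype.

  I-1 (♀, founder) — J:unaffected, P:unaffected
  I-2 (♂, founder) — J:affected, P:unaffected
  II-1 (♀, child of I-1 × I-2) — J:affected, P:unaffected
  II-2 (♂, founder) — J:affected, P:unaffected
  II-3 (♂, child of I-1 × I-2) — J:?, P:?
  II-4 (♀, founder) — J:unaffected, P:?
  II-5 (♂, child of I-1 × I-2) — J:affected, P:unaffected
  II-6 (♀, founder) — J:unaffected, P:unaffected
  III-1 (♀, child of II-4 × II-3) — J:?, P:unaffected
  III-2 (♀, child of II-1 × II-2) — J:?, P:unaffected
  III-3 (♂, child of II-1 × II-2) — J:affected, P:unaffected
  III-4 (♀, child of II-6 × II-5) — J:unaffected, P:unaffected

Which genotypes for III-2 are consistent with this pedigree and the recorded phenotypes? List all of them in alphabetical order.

J/I-1 un ·: Jj
J/I-2 aff ·: jj
J/II-1 aff I-1×I-2: jj
J/II-2 aff ·: jj
J/II-3 ? I-1×I-2: Jj|jj
J/II-4 un ·: JJ|Jj
J/II-5 aff I-1×I-2: jj
J/II-6 un ·: JJ|Jj
J/III-1 ? II-4×II-3: JJ|Jj|jj
J/III-2 ? II-1×II-2: jj
J/III-3 aff II-1×II-2: jj
J/III-4 un II-6×II-5: Jj
⇒ J over [I-1,I-2,II-1,II-2,II-3,II-4,II-5,II-6,III-1,III-2,III-3,III-4]: 16 consistent
P/I-1 un ·: PP|Pp
P/I-2 un ·: PP|Pp
P/II-1 un I-1×I-2: PP|Pp
P/II-2 un ·: PP|Pp
P/II-3 ? I-1×I-2: PP|Pp|pp
P/II-4 ? ·: PP|Pp|pp
P/II-5 un I-1×I-2: PP|Pp
P/II-6 un ·: PP|Pp
P/III-1 un II-4×II-3: PP|Pp
P/III-2 un II-1×II-2: PP|Pp
P/III-3 un II-1×II-2: PP|Pp
P/III-4 un II-6×II-5: PP|Pp
⇒ P over [I-1,I-2,II-1,II-2,II-3,II-4,II-5,II-6,III-1,III-2,III-3,III-4]: 2699 consistent

III-2 ∈ {jj PP, jj Pp}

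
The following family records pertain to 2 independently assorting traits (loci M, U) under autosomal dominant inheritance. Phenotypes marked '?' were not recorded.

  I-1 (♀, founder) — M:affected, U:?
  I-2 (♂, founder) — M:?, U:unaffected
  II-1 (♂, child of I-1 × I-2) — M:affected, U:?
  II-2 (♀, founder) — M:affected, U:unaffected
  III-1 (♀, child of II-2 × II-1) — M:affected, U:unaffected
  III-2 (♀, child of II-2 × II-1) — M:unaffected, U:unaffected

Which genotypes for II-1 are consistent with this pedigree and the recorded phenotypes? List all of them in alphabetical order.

II-1 ∈ {Mm Uu, Mm uu}

M/I-1 aff ·: Mm|MM
M/I-2 ? ·: mm|Mm|MM
M/II-1 aff I-1×I-2: Mm
M/II-2 aff ·: Mm
M/III-1 aff II-2×II-1: Mm|MM
M/III-2 un II-2×II-1: mm
⇒ M over [I-1,I-2,II-1,II-2,III-1,III-2]: 10 consistent
U/I-1 ? ·: uu|Uu|UU
U/I-2 un ·: uu
U/II-1 ? I-1×I-2: uu|Uu
U/II-2 un ·: uu
U/III-1 un II-2×II-1: uu
U/III-2 un II-2×II-1: uu
⇒ U over [I-1,I-2,II-1,II-2,III-1,III-2]: 4 consistent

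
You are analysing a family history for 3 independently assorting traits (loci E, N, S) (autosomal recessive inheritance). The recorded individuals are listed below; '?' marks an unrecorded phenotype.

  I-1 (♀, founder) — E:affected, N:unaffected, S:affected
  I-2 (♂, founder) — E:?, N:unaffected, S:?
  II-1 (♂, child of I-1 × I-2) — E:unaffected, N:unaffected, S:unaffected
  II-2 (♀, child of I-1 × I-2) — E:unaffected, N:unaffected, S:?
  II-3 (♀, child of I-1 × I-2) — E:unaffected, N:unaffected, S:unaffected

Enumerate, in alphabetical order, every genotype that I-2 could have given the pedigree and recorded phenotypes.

I-2 ∈ {EE NN SS, EE NN Ss, EE Nn SS, EE Nn Ss, Ee NN SS, Ee NN Ss, Ee Nn SS, Ee Nn Ss}

E/I-1 aff ·: ee
E/I-2 ? ·: EE|Ee
E/II-1 un I-1×I-2: Ee
E/II-2 un I-1×I-2: Ee
E/II-3 un I-1×I-2: Ee
⇒ E over [I-1,I-2,II-1,II-2,II-3]: 2 consistent
N/I-1 un ·: NN|Nn
N/I-2 un ·: NN|Nn
N/II-1 un I-1×I-2: NN|Nn
N/II-2 un I-1×I-2: NN|Nn
N/II-3 un I-1×I-2: NN|Nn
⇒ N over [I-1,I-2,II-1,II-2,II-3]: 25 consistent
S/I-1 aff ·: ss
S/I-2 ? ·: SS|Ss
S/II-1 un I-1×I-2: Ss
S/II-2 ? I-1×I-2: Ss|ss
S/II-3 un I-1×I-2: Ss
⇒ S over [I-1,I-2,II-1,II-2,II-3]: 3 consistent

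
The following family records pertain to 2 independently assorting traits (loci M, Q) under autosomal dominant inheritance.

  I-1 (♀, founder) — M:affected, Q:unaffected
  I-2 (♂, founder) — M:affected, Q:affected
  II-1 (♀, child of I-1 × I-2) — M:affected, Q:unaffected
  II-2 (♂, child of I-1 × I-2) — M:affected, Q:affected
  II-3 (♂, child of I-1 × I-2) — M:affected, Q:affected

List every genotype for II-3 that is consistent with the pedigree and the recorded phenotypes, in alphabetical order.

M/I-1 aff ·: Mm|MM
M/I-2 aff ·: Mm|MM
M/II-1 aff I-1×I-2: Mm|MM
M/II-2 aff I-1×I-2: Mm|MM
M/II-3 aff I-1×I-2: Mm|MM
⇒ M over [I-1,I-2,II-1,II-2,II-3]: 25 consistent
Q/I-1 un ·: qq
Q/I-2 aff ·: Qq
Q/II-1 un I-1×I-2: qq
Q/II-2 aff I-1×I-2: Qq
Q/II-3 aff I-1×I-2: Qq
⇒ Q over [I-1,I-2,II-1,II-2,II-3]: 1 consistent

II-3 ∈ {MM Qq, Mm Qq}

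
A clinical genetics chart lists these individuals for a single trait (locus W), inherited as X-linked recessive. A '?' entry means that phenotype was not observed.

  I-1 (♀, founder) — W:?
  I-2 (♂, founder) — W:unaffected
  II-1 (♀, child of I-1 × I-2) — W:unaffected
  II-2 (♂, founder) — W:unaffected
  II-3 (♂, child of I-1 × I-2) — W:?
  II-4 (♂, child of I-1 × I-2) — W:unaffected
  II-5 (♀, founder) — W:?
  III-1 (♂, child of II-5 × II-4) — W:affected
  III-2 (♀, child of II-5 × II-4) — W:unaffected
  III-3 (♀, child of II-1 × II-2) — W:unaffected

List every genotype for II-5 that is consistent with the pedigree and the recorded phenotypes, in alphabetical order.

II-5 ∈ {X^WX^w, X^wX^w}

W/I-1 ? ·: X^WX^W|X^WX^w
W/I-2 un ·: X^WY
W/II-1 un I-1×I-2: X^WX^W|X^WX^w
W/II-2 un ·: X^WY
W/II-3 ? I-1×I-2: X^WY|X^wY
W/II-4 un I-1×I-2: X^WY
W/II-5 ? ·: X^WX^w|X^wX^w
W/III-1 aff II-5×II-4: X^wY
W/III-2 un II-5×II-4: X^WX^W|X^WX^w
W/III-3 un II-1×II-2: X^WX^W|X^WX^w
⇒ W over [I-1,I-2,II-1,II-2,II-3,II-4,II-5,III-1,III-2,III-3]: 21 consistent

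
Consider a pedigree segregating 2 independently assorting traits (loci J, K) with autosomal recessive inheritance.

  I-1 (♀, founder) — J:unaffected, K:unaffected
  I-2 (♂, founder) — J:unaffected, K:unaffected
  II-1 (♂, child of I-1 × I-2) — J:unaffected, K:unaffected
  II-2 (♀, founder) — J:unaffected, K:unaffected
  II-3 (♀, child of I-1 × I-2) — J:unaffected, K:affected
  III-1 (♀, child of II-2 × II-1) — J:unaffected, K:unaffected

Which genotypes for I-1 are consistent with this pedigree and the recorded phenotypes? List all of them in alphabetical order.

I-1 ∈ {JJ Kk, Jj Kk}

J/I-1 un ·: JJ|Jj
J/I-2 un ·: JJ|Jj
J/II-1 un I-1×I-2: JJ|Jj
J/II-2 un ·: JJ|Jj
J/II-3 un I-1×I-2: JJ|Jj
J/III-1 un II-2×II-1: JJ|Jj
⇒ J over [I-1,I-2,II-1,II-2,II-3,III-1]: 45 consistent
K/I-1 un ·: Kk
K/I-2 un ·: Kk
K/II-1 un I-1×I-2: KK|Kk
K/II-2 un ·: KK|Kk
K/II-3 aff I-1×I-2: kk
K/III-1 un II-2×II-1: KK|Kk
⇒ K over [I-1,I-2,II-1,II-2,II-3,III-1]: 7 consistent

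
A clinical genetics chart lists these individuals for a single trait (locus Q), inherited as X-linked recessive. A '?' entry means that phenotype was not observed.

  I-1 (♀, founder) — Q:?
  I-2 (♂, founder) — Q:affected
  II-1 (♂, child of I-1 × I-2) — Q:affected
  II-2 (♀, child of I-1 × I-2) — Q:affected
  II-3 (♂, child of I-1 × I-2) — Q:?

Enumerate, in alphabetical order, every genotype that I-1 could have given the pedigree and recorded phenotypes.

I-1 ∈ {X^QX^q, X^qX^q}

Q/I-1 ? ·: X^QX^q|X^qX^q
Q/I-2 aff ·: X^qY
Q/II-1 aff I-1×I-2: X^qY
Q/II-2 aff I-1×I-2: X^qX^q
Q/II-3 ? I-1×I-2: X^QY|X^qY
⇒ Q over [I-1,I-2,II-1,II-2,II-3]: 3 consistent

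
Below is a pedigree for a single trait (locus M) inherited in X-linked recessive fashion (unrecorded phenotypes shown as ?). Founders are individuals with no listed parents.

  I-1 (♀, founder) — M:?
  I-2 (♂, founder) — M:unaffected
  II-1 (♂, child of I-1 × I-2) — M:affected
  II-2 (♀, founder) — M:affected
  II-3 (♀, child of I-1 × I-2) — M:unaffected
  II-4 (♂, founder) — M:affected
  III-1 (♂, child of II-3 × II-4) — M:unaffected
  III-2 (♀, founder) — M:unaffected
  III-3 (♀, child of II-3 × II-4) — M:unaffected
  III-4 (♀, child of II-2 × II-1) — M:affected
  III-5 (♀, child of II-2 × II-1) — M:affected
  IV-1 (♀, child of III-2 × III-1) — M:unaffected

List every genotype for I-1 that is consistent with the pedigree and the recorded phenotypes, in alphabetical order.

I-1 ∈ {X^MX^m, X^mX^m}

M/I-1 ? ·: X^MX^m|X^mX^m
M/I-2 un ·: X^MY
M/II-1 aff I-1×I-2: X^mY
M/II-2 aff ·: X^mX^m
M/II-3 un I-1×I-2: X^MX^M|X^MX^m
M/II-4 aff ·: X^mY
M/III-1 un II-3×II-4: X^MY
M/III-2 un ·: X^MX^M|X^MX^m
M/III-3 un II-3×II-4: X^MX^m
M/III-4 aff II-2×II-1: X^mX^m
M/III-5 aff II-2×II-1: X^mX^m
M/IV-1 un III-2×III-1: X^MX^M|X^MX^m
⇒ M over [I-1,I-2,II-1,II-2,II-3,II-4,III-1,III-2,III-3,III-4,III-5,IV-1]: 9 consistent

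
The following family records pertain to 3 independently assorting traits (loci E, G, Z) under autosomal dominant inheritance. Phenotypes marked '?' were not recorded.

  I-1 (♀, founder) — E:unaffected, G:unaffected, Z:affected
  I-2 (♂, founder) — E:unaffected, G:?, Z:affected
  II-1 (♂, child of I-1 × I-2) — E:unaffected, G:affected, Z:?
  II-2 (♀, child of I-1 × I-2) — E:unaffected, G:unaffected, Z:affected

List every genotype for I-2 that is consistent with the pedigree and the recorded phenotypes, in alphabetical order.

E/I-1 un ·: ee
E/I-2 un ·: ee
E/II-1 un I-1×I-2: ee
E/II-2 un I-1×I-2: ee
⇒ E over [I-1,I-2,II-1,II-2]: 1 consistent
G/I-1 un ·: gg
G/I-2 ? ·: Gg
G/II-1 aff I-1×I-2: Gg
G/II-2 un I-1×I-2: gg
⇒ G over [I-1,I-2,II-1,II-2]: 1 consistent
Z/I-1 aff ·: Zz|ZZ
Z/I-2 aff ·: Zz|ZZ
Z/II-1 ? I-1×I-2: zz|Zz|ZZ
Z/II-2 aff I-1×I-2: Zz|ZZ
⇒ Z over [I-1,I-2,II-1,II-2]: 15 consistent

I-2 ∈ {ee Gg ZZ, ee Gg Zz}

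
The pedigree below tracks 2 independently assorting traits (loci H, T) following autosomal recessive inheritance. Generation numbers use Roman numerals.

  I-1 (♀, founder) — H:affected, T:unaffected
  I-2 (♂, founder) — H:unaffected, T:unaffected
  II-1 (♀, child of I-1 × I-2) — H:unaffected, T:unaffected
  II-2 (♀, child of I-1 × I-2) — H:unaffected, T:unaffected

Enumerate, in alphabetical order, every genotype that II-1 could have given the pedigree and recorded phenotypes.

H/I-1 aff ·: hh
H/I-2 un ·: HH|Hh
H/II-1 un I-1×I-2: Hh
H/II-2 un I-1×I-2: Hh
⇒ H over [I-1,I-2,II-1,II-2]: 2 consistent
T/I-1 un ·: TT|Tt
T/I-2 un ·: TT|Tt
T/II-1 un I-1×I-2: TT|Tt
T/II-2 un I-1×I-2: TT|Tt
⇒ T over [I-1,I-2,II-1,II-2]: 13 consistent

II-1 ∈ {Hh TT, Hh Tt}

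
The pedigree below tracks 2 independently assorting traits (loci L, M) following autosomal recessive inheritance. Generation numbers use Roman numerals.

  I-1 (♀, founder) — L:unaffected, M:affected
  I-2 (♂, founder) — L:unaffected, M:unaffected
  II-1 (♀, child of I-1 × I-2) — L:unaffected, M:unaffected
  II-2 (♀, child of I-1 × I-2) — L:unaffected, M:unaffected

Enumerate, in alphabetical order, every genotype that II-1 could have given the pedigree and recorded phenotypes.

II-1 ∈ {LL Mm, Ll Mm}

L/I-1 un ·: LL|Ll
L/I-2 un ·: LL|Ll
L/II-1 un I-1×I-2: LL|Ll
L/II-2 un I-1×I-2: LL|Ll
⇒ L over [I-1,I-2,II-1,II-2]: 13 consistent
M/I-1 aff ·: mm
M/I-2 un ·: MM|Mm
M/II-1 un I-1×I-2: Mm
M/II-2 un I-1×I-2: Mm
⇒ M over [I-1,I-2,II-1,II-2]: 2 consistent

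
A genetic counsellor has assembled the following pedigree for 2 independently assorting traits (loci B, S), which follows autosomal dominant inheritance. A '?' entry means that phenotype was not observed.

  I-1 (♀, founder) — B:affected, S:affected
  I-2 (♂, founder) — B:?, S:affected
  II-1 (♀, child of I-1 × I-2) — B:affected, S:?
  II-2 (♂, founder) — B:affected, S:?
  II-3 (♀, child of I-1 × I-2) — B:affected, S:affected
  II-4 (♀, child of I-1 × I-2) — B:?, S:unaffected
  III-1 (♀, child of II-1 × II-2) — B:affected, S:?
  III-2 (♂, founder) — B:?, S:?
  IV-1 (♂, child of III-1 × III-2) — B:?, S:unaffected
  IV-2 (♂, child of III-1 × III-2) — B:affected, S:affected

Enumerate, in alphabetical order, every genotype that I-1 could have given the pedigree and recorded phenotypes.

B/I-1 aff ·: Bb|BB
B/I-2 ? ·: bb|Bb|BB
B/II-1 aff I-1×I-2: Bb|BB
B/II-2 aff ·: Bb|BB
B/II-3 aff I-1×I-2: Bb|BB
B/II-4 ? I-1×I-2: bb|Bb|BB
B/III-1 aff II-1×II-2: Bb|BB
B/III-2 ? ·: bb|Bb|BB
B/IV-1 ? III-1×III-2: bb|Bb|BB
B/IV-2 aff III-1×III-2: Bb|BB
⇒ B over [I-1,I-2,II-1,II-2,II-3,II-4,III-1,III-2,IV-1,IV-2]: 972 consistent
S/I-1 aff ·: Ss
S/I-2 aff ·: Ss
S/II-1 ? I-1×I-2: ss|Ss|SS
S/II-2 ? ·: ss|Ss|SS
S/II-3 aff I-1×I-2: Ss|SS
S/II-4 un I-1×I-2: ss
S/III-1 ? II-1×II-2: ss|Ss
S/III-2 ? ·: ss|Ss
S/IV-1 un III-1×III-2: ss
S/IV-2 aff III-1×III-2: Ss|SS
⇒ S over [I-1,I-2,II-1,II-2,II-3,II-4,III-1,III-2,IV-1,IV-2]: 50 consistent

I-1 ∈ {BB Ss, Bb Ss}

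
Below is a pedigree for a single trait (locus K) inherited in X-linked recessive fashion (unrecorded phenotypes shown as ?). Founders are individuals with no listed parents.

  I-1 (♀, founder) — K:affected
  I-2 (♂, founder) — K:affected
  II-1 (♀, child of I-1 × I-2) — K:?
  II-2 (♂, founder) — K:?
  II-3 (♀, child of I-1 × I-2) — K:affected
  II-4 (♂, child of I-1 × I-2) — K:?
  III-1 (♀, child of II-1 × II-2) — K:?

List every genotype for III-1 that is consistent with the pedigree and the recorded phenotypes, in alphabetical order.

K/I-1 aff ·: X^kX^k
K/I-2 aff ·: X^kY
K/II-1 ? I-1×I-2: X^kX^k
K/II-2 ? ·: X^KY|X^kY
K/II-3 aff I-1×I-2: X^kX^k
K/II-4 ? I-1×I-2: X^kY
K/III-1 ? II-1×II-2: X^KX^k|X^kX^k
⇒ K over [I-1,I-2,II-1,II-2,II-3,II-4,III-1]: 2 consistent

III-1 ∈ {X^KX^k, X^kX^k}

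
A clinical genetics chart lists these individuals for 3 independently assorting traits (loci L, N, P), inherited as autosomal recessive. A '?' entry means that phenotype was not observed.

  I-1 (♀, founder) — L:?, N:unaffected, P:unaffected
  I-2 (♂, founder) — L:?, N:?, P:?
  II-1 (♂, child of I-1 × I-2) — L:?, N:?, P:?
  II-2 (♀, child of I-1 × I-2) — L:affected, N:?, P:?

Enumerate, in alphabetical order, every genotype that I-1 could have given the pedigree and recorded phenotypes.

I-1 ∈ {Ll NN PP, Ll NN Pp, Ll Nn PP, Ll Nn Pp, ll NN PP, ll NN Pp, ll Nn PP, ll Nn Pp}

L/I-1 ? ·: Ll|ll
L/I-2 ? ·: Ll|ll
L/II-1 ? I-1×I-2: LL|Ll|ll
L/II-2 aff I-1×I-2: ll
⇒ L over [I-1,I-2,II-1,II-2]: 8 consistent
N/I-1 un ·: NN|Nn
N/I-2 ? ·: NN|Nn|nn
N/II-1 ? I-1×I-2: NN|Nn|nn
N/II-2 ? I-1×I-2: NN|Nn|nn
⇒ N over [I-1,I-2,II-1,II-2]: 23 consistent
P/I-1 un ·: PP|Pp
P/I-2 ? ·: PP|Pp|pp
P/II-1 ? I-1×I-2: PP|Pp|pp
P/II-2 ? I-1×I-2: PP|Pp|pp
⇒ P over [I-1,I-2,II-1,II-2]: 23 consistent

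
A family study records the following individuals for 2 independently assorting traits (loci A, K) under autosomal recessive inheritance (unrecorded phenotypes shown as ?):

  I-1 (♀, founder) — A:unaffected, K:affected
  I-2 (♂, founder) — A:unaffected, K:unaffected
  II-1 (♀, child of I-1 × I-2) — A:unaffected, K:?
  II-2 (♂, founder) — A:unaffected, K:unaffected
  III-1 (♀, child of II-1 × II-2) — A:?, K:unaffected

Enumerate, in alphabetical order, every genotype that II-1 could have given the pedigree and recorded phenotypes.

II-1 ∈ {AA Kk, AA kk, Aa Kk, Aa kk}

A/I-1 un ·: AA|Aa
A/I-2 un ·: AA|Aa
A/II-1 un I-1×I-2: AA|Aa
A/II-2 un ·: AA|Aa
A/III-1 ? II-1×II-2: AA|Aa|aa
⇒ A over [I-1,I-2,II-1,II-2,III-1]: 27 consistent
K/I-1 aff ·: kk
K/I-2 un ·: KK|Kk
K/II-1 ? I-1×I-2: Kk|kk
K/II-2 un ·: KK|Kk
K/III-1 un II-1×II-2: KK|Kk
⇒ K over [I-1,I-2,II-1,II-2,III-1]: 10 consistent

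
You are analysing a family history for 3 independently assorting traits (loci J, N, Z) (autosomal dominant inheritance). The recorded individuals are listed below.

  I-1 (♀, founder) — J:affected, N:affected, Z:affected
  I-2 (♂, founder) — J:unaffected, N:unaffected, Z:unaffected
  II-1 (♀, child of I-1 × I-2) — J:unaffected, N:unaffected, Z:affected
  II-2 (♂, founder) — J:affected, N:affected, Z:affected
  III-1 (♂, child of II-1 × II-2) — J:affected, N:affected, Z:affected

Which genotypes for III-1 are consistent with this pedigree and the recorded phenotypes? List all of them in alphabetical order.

III-1 ∈ {Jj Nn ZZ, Jj Nn Zz}

J/I-1 aff ·: Jj
J/I-2 un ·: jj
J/II-1 un I-1×I-2: jj
J/II-2 aff ·: Jj|JJ
J/III-1 aff II-1×II-2: Jj
⇒ J over [I-1,I-2,II-1,II-2,III-1]: 2 consistent
N/I-1 aff ·: Nn
N/I-2 un ·: nn
N/II-1 un I-1×I-2: nn
N/II-2 aff ·: Nn|NN
N/III-1 aff II-1×II-2: Nn
⇒ N over [I-1,I-2,II-1,II-2,III-1]: 2 consistent
Z/I-1 aff ·: Zz|ZZ
Z/I-2 un ·: zz
Z/II-1 aff I-1×I-2: Zz
Z/II-2 aff ·: Zz|ZZ
Z/III-1 aff II-1×II-2: Zz|ZZ
⇒ Z over [I-1,I-2,II-1,II-2,III-1]: 8 consistent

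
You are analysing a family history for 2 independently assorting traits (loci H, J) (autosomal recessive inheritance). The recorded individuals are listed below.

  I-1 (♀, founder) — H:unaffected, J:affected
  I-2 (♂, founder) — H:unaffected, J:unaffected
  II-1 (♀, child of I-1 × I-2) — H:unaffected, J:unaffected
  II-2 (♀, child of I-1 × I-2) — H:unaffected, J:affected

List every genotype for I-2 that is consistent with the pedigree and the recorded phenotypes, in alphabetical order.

I-2 ∈ {HH Jj, Hh Jj}

H/I-1 un ·: HH|Hh
H/I-2 un ·: HH|Hh
H/II-1 un I-1×I-2: HH|Hh
H/II-2 un I-1×I-2: HH|Hh
⇒ H over [I-1,I-2,II-1,II-2]: 13 consistent
J/I-1 aff ·: jj
J/I-2 un ·: Jj
J/II-1 un I-1×I-2: Jj
J/II-2 aff I-1×I-2: jj
⇒ J over [I-1,I-2,II-1,II-2]: 1 consistent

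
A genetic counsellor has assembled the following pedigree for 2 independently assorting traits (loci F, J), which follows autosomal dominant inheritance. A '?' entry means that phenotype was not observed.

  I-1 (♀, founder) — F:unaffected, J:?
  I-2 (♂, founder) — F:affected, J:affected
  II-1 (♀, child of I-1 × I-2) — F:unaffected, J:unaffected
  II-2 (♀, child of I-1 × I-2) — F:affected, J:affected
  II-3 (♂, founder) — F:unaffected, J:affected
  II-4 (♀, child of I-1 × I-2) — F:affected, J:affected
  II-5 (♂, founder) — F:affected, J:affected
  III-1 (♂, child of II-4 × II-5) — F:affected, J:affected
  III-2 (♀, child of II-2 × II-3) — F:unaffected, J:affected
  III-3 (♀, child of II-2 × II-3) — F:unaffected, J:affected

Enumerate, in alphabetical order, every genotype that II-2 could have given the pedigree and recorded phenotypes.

II-2 ∈ {Ff JJ, Ff Jj}

F/I-1 un ·: ff
F/I-2 aff ·: Ff
F/II-1 un I-1×I-2: ff
F/II-2 aff I-1×I-2: Ff
F/II-3 un ·: ff
F/II-4 aff I-1×I-2: Ff
F/II-5 aff ·: Ff|FF
F/III-1 aff II-4×II-5: Ff|FF
F/III-2 un II-2×II-3: ff
F/III-3 un II-2×II-3: ff
⇒ F over [I-1,I-2,II-1,II-2,II-3,II-4,II-5,III-1,III-2,III-3]: 4 consistent
J/I-1 ? ·: jj|Jj
J/I-2 aff ·: Jj
J/II-1 un I-1×I-2: jj
J/II-2 aff I-1×I-2: Jj|JJ
J/II-3 aff ·: Jj|JJ
J/II-4 aff I-1×I-2: Jj|JJ
J/II-5 aff ·: Jj|JJ
J/III-1 aff II-4×II-5: Jj|JJ
J/III-2 aff II-2×II-3: Jj|JJ
J/III-3 aff II-2×II-3: Jj|JJ
⇒ J over [I-1,I-2,II-1,II-2,II-3,II-4,II-5,III-1,III-2,III-3]: 123 consistent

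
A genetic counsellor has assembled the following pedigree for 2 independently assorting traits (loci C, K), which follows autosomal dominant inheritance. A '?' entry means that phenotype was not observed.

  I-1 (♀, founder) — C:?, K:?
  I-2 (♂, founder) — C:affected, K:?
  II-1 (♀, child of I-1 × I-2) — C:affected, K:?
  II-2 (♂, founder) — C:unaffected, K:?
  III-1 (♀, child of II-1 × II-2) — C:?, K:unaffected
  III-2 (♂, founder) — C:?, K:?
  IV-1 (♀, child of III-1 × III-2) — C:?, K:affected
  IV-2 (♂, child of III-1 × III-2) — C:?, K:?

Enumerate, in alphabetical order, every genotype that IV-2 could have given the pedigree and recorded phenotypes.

IV-2 ∈ {CC Kk, CC kk, Cc Kk, Cc kk, cc Kk, cc kk}

C/I-1 ? ·: cc|Cc|CC
C/I-2 aff ·: Cc|CC
C/II-1 aff I-1×I-2: Cc|CC
C/II-2 un ·: cc
C/III-1 ? II-1×II-2: cc|Cc
C/III-2 ? ·: cc|Cc|CC
C/IV-1 ? III-1×III-2: cc|Cc|CC
C/IV-2 ? III-1×III-2: cc|Cc|CC
⇒ C over [I-1,I-2,II-1,II-2,III-1,III-2,IV-1,IV-2]: 183 consistent
K/I-1 ? ·: kk|Kk|KK
K/I-2 ? ·: kk|Kk|KK
K/II-1 ? I-1×I-2: kk|Kk
K/II-2 ? ·: kk|Kk
K/III-1 un II-1×II-2: kk
K/III-2 ? ·: Kk|KK
K/IV-1 aff III-1×III-2: Kk
K/IV-2 ? III-1×III-2: kk|Kk
⇒ K over [I-1,I-2,II-1,II-2,III-1,III-2,IV-1,IV-2]: 66 consistent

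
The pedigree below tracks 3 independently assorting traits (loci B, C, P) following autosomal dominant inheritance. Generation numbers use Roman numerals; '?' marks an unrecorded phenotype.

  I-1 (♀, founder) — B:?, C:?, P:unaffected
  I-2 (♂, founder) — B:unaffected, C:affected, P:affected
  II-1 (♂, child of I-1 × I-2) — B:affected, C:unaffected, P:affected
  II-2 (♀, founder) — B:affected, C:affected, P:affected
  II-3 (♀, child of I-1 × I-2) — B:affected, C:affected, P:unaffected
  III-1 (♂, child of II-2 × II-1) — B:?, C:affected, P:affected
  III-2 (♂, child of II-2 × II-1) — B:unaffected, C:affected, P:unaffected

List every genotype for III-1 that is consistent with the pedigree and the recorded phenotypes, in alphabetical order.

III-1 ∈ {BB Cc PP, BB Cc Pp, Bb Cc PP, Bb Cc Pp, bb Cc PP, bb Cc Pp}

B/I-1 ? ·: Bb|BB
B/I-2 un ·: bb
B/II-1 aff I-1×I-2: Bb
B/II-2 aff ·: Bb
B/II-3 aff I-1×I-2: Bb
B/III-1 ? II-2×II-1: bb|Bb|BB
B/III-2 un II-2×II-1: bb
⇒ B over [I-1,I-2,II-1,II-2,II-3,III-1,III-2]: 6 consistent
C/I-1 ? ·: cc|Cc
C/I-2 aff ·: Cc
C/II-1 un I-1×I-2: cc
C/II-2 aff ·: Cc|CC
C/II-3 aff I-1×I-2: Cc|CC
C/III-1 aff II-2×II-1: Cc
C/III-2 aff II-2×II-1: Cc
⇒ C over [I-1,I-2,II-1,II-2,II-3,III-1,III-2]: 6 consistent
P/I-1 un ·: pp
P/I-2 aff ·: Pp
P/II-1 aff I-1×I-2: Pp
P/II-2 aff ·: Pp
P/II-3 un I-1×I-2: pp
P/III-1 aff II-2×II-1: Pp|PP
P/III-2 un II-2×II-1: pp
⇒ P over [I-1,I-2,II-1,II-2,II-3,III-1,III-2]: 2 consistent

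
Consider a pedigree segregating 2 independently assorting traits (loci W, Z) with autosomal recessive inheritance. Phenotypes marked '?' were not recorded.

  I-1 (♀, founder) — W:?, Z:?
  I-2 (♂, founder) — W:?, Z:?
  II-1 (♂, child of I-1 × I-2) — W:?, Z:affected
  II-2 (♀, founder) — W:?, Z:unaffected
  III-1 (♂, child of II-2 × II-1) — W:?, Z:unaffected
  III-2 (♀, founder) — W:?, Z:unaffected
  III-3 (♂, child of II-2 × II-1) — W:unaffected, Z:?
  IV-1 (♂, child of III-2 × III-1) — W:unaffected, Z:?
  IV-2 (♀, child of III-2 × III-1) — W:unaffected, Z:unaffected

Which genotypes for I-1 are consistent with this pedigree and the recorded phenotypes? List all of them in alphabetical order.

I-1 ∈ {WW Zz, WW zz, Ww Zz, Ww zz, ww Zz, ww zz}

W/I-1 ? ·: WW|Ww|ww
W/I-2 ? ·: WW|Ww|ww
W/II-1 ? I-1×I-2: WW|Ww|ww
W/II-2 ? ·: WW|Ww|ww
W/III-1 ? II-2×II-1: WW|Ww|ww
W/III-2 ? ·: WW|Ww|ww
W/III-3 un II-2×II-1: WW|Ww
W/IV-1 un III-2×III-1: WW|Ww
W/IV-2 un III-2×III-1: WW|Ww
⇒ W over [I-1,I-2,II-1,II-2,III-1,III-2,III-3,IV-1,IV-2]: 785 consistent
Z/I-1 ? ·: Zz|zz
Z/I-2 ? ·: Zz|zz
Z/II-1 aff I-1×I-2: zz
Z/II-2 un ·: ZZ|Zz
Z/III-1 un II-2×II-1: Zz
Z/III-2 un ·: ZZ|Zz
Z/III-3 ? II-2×II-1: Zz|zz
Z/IV-1 ? III-2×III-1: ZZ|Zz|zz
Z/IV-2 un III-2×III-1: ZZ|Zz
⇒ Z over [I-1,I-2,II-1,II-2,III-1,III-2,III-3,IV-1,IV-2]: 120 consistent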